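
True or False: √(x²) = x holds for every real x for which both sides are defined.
False.

Claim: √(x²) = x.
Test a specific point where both sides are defined: x = -1.
LHS = √(x²) ≈ 1.0000
RHS = x ≈ -1.0000
Since 1.0000 ≠ -1.0000, the equation fails at this point, so it cannot hold for every real x for which both sides are defined.
√(x²) = |x|, which differs from x whenever x < 0 (both sides are defined for every real x).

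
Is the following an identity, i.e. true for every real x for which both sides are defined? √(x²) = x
Claim: √(x²) = x.
Test a specific point where both sides are defined: x = -2.
LHS = √(x²) ≈ 2.0000
RHS = x ≈ -2.0000
Since 2.0000 ≠ -2.0000, the equation fails at this point, so it cannot hold for every real x for which both sides are defined.
√(x²) = |x|, which differs from x whenever x < 0 (both sides are defined for every real x).

Conclusion: No, this is NOT an identity.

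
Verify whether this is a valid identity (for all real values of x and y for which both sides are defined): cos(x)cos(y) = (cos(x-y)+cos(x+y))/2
Yes, this is an identity.

Claim: cos(x)cos(y) = (cos(x-y)+cos(x+y))/2.
Reasoning: cos(x-y) = cos(x)cos(y) + sin(x)sin(y) and cos(x+y) = cos(x)cos(y) - sin(x)sin(y). Adding, cos(x-y) + cos(x+y) = 2cos(x)cos(y); divide by 2.
So the two sides agree for all real values of x and y for which both sides are defined.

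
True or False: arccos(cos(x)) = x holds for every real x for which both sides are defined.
False.

Claim: arccos(cos(x)) = x.
Test a specific point where both sides are defined: x = -π/3.
LHS = arccos(cos(x)) ≈ 1.0472
RHS = x ≈ -1.0472
Since 1.0472 ≠ -1.0472, the equation fails at this point, so it cannot hold for every real x for which both sides are defined.
arccos only returns values in [0, π], so arccos(cos(x)) = x holds only for x in that interval, not for all real x.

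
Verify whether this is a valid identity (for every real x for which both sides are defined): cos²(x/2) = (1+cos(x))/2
Yes, this is an identity.

Claim: cos²(x/2) = (1+cos(x))/2.
Reasoning: Use cos(2θ) = 2cos²θ - 1 with θ = x/2: cos(x) = 2cos²(x/2) - 1. Solving for cos²(x/2) gives (1 + cos(x))/2.
So the two sides agree for every real x for which both sides are defined.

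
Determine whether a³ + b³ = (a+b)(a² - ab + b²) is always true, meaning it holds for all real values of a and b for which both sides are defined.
Claim: a³ + b³ = (a+b)(a² - ab + b²).
Reasoning: Expand the right side: (a+b)(a² - ab + b²) = a³ - a²b + ab² + a²b - ab² + b³ = a³ + b³ (the middle terms cancel in pairs).
So the two sides agree for all real values of a and b for which both sides are defined.

Conclusion: Yes, this is an identity.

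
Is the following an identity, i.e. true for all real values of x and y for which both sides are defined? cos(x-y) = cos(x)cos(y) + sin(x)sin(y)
Claim: cos(x-y) = cos(x)cos(y) + sin(x)sin(y).
Reasoning: Replace y by -y in cos(x+y) = cos(x)cos(y) - sin(x)sin(y) and use cos(-y) = cos(y), sin(-y) = -sin(y): cos(x-y) = cos(x)cos(y) + sin(x)sin(y).
So the two sides agree for all real values of x and y for which both sides are defined.

Conclusion: Yes, this is an identity.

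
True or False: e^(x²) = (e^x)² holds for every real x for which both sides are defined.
Claim: e^(x²) = (e^x)².
Test a specific point where both sides are defined: x = 3/2.
LHS = e^(x²) ≈ 9.4877
RHS = (e^x)² ≈ 20.0855
Since 9.4877 ≠ 20.0855, the equation fails at this point, so it cannot hold for every real x for which both sides are defined.
(e^x)² = e^(2x), and 2x ≠ x² in general.

Conclusion: False.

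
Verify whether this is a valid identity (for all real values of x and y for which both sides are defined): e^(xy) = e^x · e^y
No, this is NOT an identity.

Claim: e^(xy) = e^x · e^y.
Test a specific point where both sides are defined: x = -2, y = -2.
LHS = e^(xy) ≈ 54.5982
RHS = e^x · e^y ≈ 0.0183
Since 54.5982 ≠ 0.0183, the equation fails at this point, so it cannot hold for all real values of x and y for which both sides are defined.
e^x · e^y = e^(x+y), not e^(xy).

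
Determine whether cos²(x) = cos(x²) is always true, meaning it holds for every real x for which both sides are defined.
No, this is NOT an identity.

Claim: cos²(x) = cos(x²).
Test a specific point where both sides are defined: x = 2π/3.
LHS = cos²(x) ≈ 0.2500
RHS = cos(x²) ≈ -0.3202
Since 0.2500 ≠ -0.3202, the equation fails at this point, so it cannot hold for every real x for which both sides are defined.
cos²(x) means (cos x)², squaring the output; cos(x²) squares the input. These are different functions.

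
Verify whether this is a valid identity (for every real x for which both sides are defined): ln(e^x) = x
Claim: ln(e^x) = x.
Reasoning: ln is the inverse of the exponential: ln(e^x) asks for the exponent p with e^p = e^x, and since e^p is one-to-one that exponent is p = x.
So the two sides agree for every real x for which both sides are defined.

Conclusion: Yes, this is an identity.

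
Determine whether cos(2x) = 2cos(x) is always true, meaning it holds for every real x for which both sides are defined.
Claim: cos(2x) = 2cos(x).
Test a specific point where both sides are defined: x = -π/2.
LHS = cos(2x) ≈ -1.0000
RHS = 2cos(x) ≈ 0.0000
Since -1.0000 ≠ 0.0000, the equation fails at this point, so it cannot hold for every real x for which both sides are defined.
The correct double-angle formula is cos(2x) = cos²x - sin²x.

Conclusion: No, this is NOT an identity.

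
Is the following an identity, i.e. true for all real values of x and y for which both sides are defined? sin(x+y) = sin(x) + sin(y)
Claim: sin(x+y) = sin(x) + sin(y).
Test a specific point where both sides are defined: x = π/4, y = π.
LHS = sin(x+y) ≈ -0.7071
RHS = sin(x) + sin(y) ≈ 0.7071
Since -0.7071 ≠ 0.7071, the equation fails at this point, so it cannot hold for all real values of x and y for which both sides are defined.
The correct expansion is sin(x+y) = sin(x)cos(y) + cos(x)sin(y); sine is not additive.

Conclusion: No, this is NOT an identity.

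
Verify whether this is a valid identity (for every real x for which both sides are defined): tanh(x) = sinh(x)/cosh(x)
Yes, this is an identity.

Claim: tanh(x) = sinh(x)/cosh(x).
Reasoning: tanh(x) is defined as sinh(x)/cosh(x) = (e^x - e^-x)/(e^x + e^-x); cosh(x) ≥ 1 is never zero, so this holds for every real x.
So the two sides agree for every real x for which both sides are defined.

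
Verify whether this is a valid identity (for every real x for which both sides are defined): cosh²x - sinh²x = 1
Yes, this is an identity.

Claim: cosh²x - sinh²x = 1.
Reasoning: With cosh(x) = (e^x + e^-x)/2 and sinh(x) = (e^x - e^-x)/2: cosh²x = (e^(2x) + 2 + e^(-2x))/4 and sinh²x = (e^(2x) - 2 + e^(-2x))/4. Subtracting leaves 4/4 = 1.
So the two sides agree for every real x for which both sides are defined.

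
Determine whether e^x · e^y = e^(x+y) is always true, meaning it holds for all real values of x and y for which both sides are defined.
Claim: e^x · e^y = e^(x+y).
Reasoning: This is the law of exponents for a common base: multiplying powers adds exponents. E.g. from the series, (Σ x^j/j!)(Σ y^k/k!) = Σ_m (Σ_{j+k=m} x^j y^k/(j!k!)) = Σ_m (x+y)^m/m! by the binomial theorem.
So the two sides agree for all real values of x and y for which both sides are defined.

Conclusion: Yes, this is an identity.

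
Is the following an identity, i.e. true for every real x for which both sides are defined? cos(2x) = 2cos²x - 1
Claim: cos(2x) = 2cos²x - 1.
Reasoning: cos(2x) = cos²x - sin²x. Replace sin²x by 1 - cos²x: cos²x - (1 - cos²x) = 2cos²x - 1.
So the two sides agree for every real x for which both sides are defined.

Conclusion: Yes, this is an identity.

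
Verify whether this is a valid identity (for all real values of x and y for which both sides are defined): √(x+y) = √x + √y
No, this is NOT an identity.

Claim: √(x+y) = √x + √y.
Test a specific point where both sides are defined: x = 2, y = 3/2.
LHS = √(x+y) ≈ 1.8708
RHS = √x + √y ≈ 2.6390
Since 1.8708 ≠ 2.6390, the equation fails at this point, so it cannot hold for all real values of x and y for which both sides are defined.
Squaring the right side gives x + 2√(xy) + y, not x + y.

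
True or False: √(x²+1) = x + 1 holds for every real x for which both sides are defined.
False.

Claim: √(x²+1) = x + 1.
Test a specific point where both sides are defined: x = 2.
LHS = √(x²+1) ≈ 2.2361
RHS = x + 1 ≈ 3.0000
Since 2.2361 ≠ 3.0000, the equation fails at this point, so it cannot hold for every real x for which both sides are defined.
(x+1)² = x² + 2x + 1 ≠ x² + 1 unless x = 0.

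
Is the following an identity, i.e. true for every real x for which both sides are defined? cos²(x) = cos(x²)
Claim: cos²(x) = cos(x²).
Test a specific point where both sides are defined: x = -π/3.
LHS = cos²(x) ≈ 0.2500
RHS = cos(x²) ≈ 0.4566
Since 0.2500 ≠ 0.4566, the equation fails at this point, so it cannot hold for every real x for which both sides are defined.
cos²(x) means (cos x)², squaring the output; cos(x²) squares the input. These are different functions.

Conclusion: No, this is NOT an identity.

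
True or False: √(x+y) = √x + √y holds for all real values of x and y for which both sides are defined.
Claim: √(x+y) = √x + √y.
Test a specific point where both sides are defined: x = 3, y = 3.
LHS = √(x+y) ≈ 2.4495
RHS = √x + √y ≈ 3.4641
Since 2.4495 ≠ 3.4641, the equation fails at this point, so it cannot hold for all real values of x and y for which both sides are defined.
Squaring the right side gives x + 2√(xy) + y, not x + y.

Conclusion: False.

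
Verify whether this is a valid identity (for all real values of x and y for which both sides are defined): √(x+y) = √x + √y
Claim: √(x+y) = √x + √y.
Test a specific point where both sides are defined: x = 5, y = 1.
LHS = √(x+y) ≈ 2.4495
RHS = √x + √y ≈ 3.2361
Since 2.4495 ≠ 3.2361, the equation fails at this point, so it cannot hold for all real values of x and y for which both sides are defined.
Squaring the right side gives x + 2√(xy) + y, not x + y.

Conclusion: No, this is NOT an identity.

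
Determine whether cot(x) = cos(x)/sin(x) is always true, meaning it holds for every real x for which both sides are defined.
Claim: cot(x) = cos(x)/sin(x).
Reasoning: cot(x) is defined as 1/tan(x) = 1/(sin(x)/cos(x)) = cos(x)/sin(x), wherever sin(x) ≠ 0.
So the two sides agree for every real x for which both sides are defined.

Conclusion: Yes, this is an identity.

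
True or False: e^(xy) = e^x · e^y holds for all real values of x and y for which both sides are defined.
Claim: e^(xy) = e^x · e^y.
Test a specific point where both sides are defined: x = 4, y = -2.
LHS = e^(xy) ≈ 0.0003
RHS = e^x · e^y ≈ 7.3891
Since 0.0003 ≠ 7.3891, the equation fails at this point, so it cannot hold for all real values of x and y for which both sides are defined.
e^x · e^y = e^(x+y), not e^(xy).

Conclusion: False.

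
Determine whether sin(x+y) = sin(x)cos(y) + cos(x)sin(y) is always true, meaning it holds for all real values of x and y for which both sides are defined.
Yes, this is an identity.

Claim: sin(x+y) = sin(x)cos(y) + cos(x)sin(y).
Reasoning: By Euler's formula e^(i(x+y)) = e^(ix)·e^(iy) = (cos x + i·sin x)(cos y + i·sin y). The imaginary part of the left side is sin(x+y); the imaginary part of the product is sin(x)cos(y) + cos(x)sin(y).
So the two sides agree for all real values of x and y for which both sides are defined.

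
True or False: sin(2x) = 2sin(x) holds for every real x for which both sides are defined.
Claim: sin(2x) = 2sin(x).
Test a specific point where both sides are defined: x = 3π/4.
LHS = sin(2x) ≈ -1.0000
RHS = 2sin(x) ≈ 1.4142
Since -1.0000 ≠ 1.4142, the equation fails at this point, so it cannot hold for every real x for which both sides are defined.
The correct double-angle formula is sin(2x) = 2sin(x)cos(x).

Conclusion: False.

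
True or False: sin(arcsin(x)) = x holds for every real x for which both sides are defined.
True.

Claim: sin(arcsin(x)) = x.
Reasoning: For -1 ≤ x ≤ 1 (where arcsin is defined), arcsin(x) is by definition an angle whose sine equals x. Taking the sine of that angle returns x. (Note the other order, arcsin(sin x) = x, is NOT an identity.)
So the two sides agree for every real x for which both sides are defined.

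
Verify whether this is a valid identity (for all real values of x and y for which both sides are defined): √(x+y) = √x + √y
Claim: √(x+y) = √x + √y.
Test a specific point where both sides are defined: x = 5, y = 3.
LHS = √(x+y) ≈ 2.8284
RHS = √x + √y ≈ 3.9681
Since 2.8284 ≠ 3.9681, the equation fails at this point, so it cannot hold for all real values of x and y for which both sides are defined.
Squaring the right side gives x + 2√(xy) + y, not x + y.

Conclusion: No, this is NOT an identity.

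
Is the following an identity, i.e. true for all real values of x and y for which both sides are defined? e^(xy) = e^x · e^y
Claim: e^(xy) = e^x · e^y.
Test a specific point where both sides are defined: x = -3, y = 3.
LHS = e^(xy) ≈ 0.0001
RHS = e^x · e^y ≈ 1.0000
Since 0.0001 ≠ 1.0000, the equation fails at this point, so it cannot hold for all real values of x and y for which both sides are defined.
e^x · e^y = e^(x+y), not e^(xy).

Conclusion: No, this is NOT an identity.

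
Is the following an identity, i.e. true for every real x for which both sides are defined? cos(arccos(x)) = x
Yes, this is an identity.

Claim: cos(arccos(x)) = x.
Reasoning: For -1 ≤ x ≤ 1 (where arccos is defined), arccos(x) is by definition an angle whose cosine equals x. Taking the cosine of that angle returns x. (Note the other order, arccos(cos x) = x, is NOT an identity.)
So the two sides agree for every real x for which both sides are defined.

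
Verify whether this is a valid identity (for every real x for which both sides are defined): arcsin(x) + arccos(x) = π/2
Claim: arcsin(x) + arccos(x) = π/2.
Reasoning: Both sides are defined for -1 ≤ x ≤ 1. Let θ = arcsin(x), so sin θ = x and θ ∈ [-π/2, π/2]. Then cos(π/2 - θ) = sin θ = x and π/2 - θ ∈ [0, π], which is exactly the range of arccos, so arccos(x) = π/2 - θ. Adding: arcsin(x) + arccos(x) = θ + (π/2 - θ) = π/2.
So the two sides agree for every real x for which both sides are defined.

Conclusion: Yes, this is an identity.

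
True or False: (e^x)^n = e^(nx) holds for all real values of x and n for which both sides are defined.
Claim: (e^x)^n = e^(nx).
Reasoning: e^x is a positive real number, and for a positive base B and real exponent n, B^n = e^(n·ln B). With B = e^x, ln B = x, so (e^x)^n = e^(n·x).
So the two sides agree for all real values of x and n for which both sides are defined.

Conclusion: True.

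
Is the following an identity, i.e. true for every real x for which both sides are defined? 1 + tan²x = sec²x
Yes, this is an identity.

Claim: 1 + tan²x = sec²x.
Reasoning: Start from sin²x + cos²x = 1 and divide every term by cos²x (allowed wherever tan x and sec x are defined): tan²x + 1 = 1/cos²x = sec²x.
So the two sides agree for every real x for which both sides are defined.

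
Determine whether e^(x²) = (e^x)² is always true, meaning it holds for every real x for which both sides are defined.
No, this is NOT an identity.

Claim: e^(x²) = (e^x)².
Test a specific point where both sides are defined: x = 1/2.
LHS = e^(x²) ≈ 1.2840
RHS = (e^x)² ≈ 2.7183
Since 1.2840 ≠ 2.7183, the equation fails at this point, so it cannot hold for every real x for which both sides are defined.
(e^x)² = e^(2x), and 2x ≠ x² in general.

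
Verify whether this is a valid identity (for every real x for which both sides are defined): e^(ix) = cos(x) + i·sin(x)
Claim: e^(ix) = cos(x) + i·sin(x).
Reasoning: Euler's formula. Expand e^(ix) = Σ (ix)^k / k!. Since i² = -1, the even-k terms are Σ (-1)^m x^(2m)/(2m)! = cos(x) and the odd-k terms are i · Σ (-1)^m x^(2m+1)/(2m+1)! = i·sin(x).
So the two sides agree for every real x for which both sides are defined.

Conclusion: Yes, this is an identity.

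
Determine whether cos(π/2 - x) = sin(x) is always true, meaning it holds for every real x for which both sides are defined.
Yes, this is an identity.

Claim: cos(π/2 - x) = sin(x).
Reasoning: Use cos(u - v) = cos(u)cos(v) + sin(u)sin(v) with u = π/2, v = x: cos(π/2)cos(x) + sin(π/2)sin(x) = 0·cos(x) + 1·sin(x) = sin(x).
So the two sides agree for every real x for which both sides are defined.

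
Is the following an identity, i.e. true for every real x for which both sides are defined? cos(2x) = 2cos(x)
Claim: cos(2x) = 2cos(x).
Test a specific point where both sides are defined: x = -π/4.
LHS = cos(2x) ≈ 0.0000
RHS = 2cos(x) ≈ 1.4142
Since 0.0000 ≠ 1.4142, the equation fails at this point, so it cannot hold for every real x for which both sides are defined.
The correct double-angle formula is cos(2x) = cos²x - sin²x.

Conclusion: No, this is NOT an identity.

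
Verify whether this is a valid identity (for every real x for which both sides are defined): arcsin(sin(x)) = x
No, this is NOT an identity.

Claim: arcsin(sin(x)) = x.
Test a specific point where both sides are defined: x = 2π/3.
LHS = arcsin(sin(x)) ≈ 1.0472
RHS = x ≈ 2.0944
Since 1.0472 ≠ 2.0944, the equation fails at this point, so it cannot hold for every real x for which both sides are defined.
arcsin only returns values in [-π/2, π/2], so arcsin(sin(x)) = x holds only for x in that interval, not for all real x.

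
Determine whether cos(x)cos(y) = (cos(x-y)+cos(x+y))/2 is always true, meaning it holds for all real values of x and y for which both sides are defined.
Claim: cos(x)cos(y) = (cos(x-y)+cos(x+y))/2.
Reasoning: cos(x-y) = cos(x)cos(y) + sin(x)sin(y) and cos(x+y) = cos(x)cos(y) - sin(x)sin(y). Adding, cos(x-y) + cos(x+y) = 2cos(x)cos(y); divide by 2.
So the two sides agree for all real values of x and y for which both sides are defined.

Conclusion: Yes, this is an identity.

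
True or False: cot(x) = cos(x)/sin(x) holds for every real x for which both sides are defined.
True.

Claim: cot(x) = cos(x)/sin(x).
Reasoning: cot(x) is defined as 1/tan(x) = 1/(sin(x)/cos(x)) = cos(x)/sin(x), wherever sin(x) ≠ 0.
So the two sides agree for every real x for which both sides are defined.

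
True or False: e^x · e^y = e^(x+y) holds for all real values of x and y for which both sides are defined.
True.

Claim: e^x · e^y = e^(x+y).
Reasoning: This is the law of exponents for a common base: multiplying powers adds exponents. E.g. from the series, (Σ x^j/j!)(Σ y^k/k!) = Σ_m (Σ_{j+k=m} x^j y^k/(j!k!)) = Σ_m (x+y)^m/m! by the binomial theorem.
So the two sides agree for all real values of x and y for which both sides are defined.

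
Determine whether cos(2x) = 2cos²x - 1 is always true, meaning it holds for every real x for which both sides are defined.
Claim: cos(2x) = 2cos²x - 1.
Reasoning: cos(2x) = cos²x - sin²x. Replace sin²x by 1 - cos²x: cos²x - (1 - cos²x) = 2cos²x - 1.
So the two sides agree for every real x for which both sides are defined.

Conclusion: Yes, this is an identity.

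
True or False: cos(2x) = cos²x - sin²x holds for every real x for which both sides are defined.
Claim: cos(2x) = cos²x - sin²x.
Reasoning: Put y = x in the addition formula cos(x+y) = cos(x)cos(y) - sin(x)sin(y): cos(2x) = cos²x - sin²x.
So the two sides agree for every real x for which both sides are defined.

Conclusion: True.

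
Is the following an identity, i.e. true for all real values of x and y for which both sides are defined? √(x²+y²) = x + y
No, this is NOT an identity.

Claim: √(x²+y²) = x + y.
Test a specific point where both sides are defined: x = -3, y = 2.
LHS = √(x²+y²) ≈ 3.6056
RHS = x + y ≈ -1.0000
Since 3.6056 ≠ -1.0000, the equation fails at this point, so it cannot hold for all real values of x and y for which both sides are defined.
(x+y)² = x² + 2xy + y², not x² + y², so the square root does not split this way.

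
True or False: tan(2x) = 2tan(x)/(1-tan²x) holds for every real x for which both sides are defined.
Claim: tan(2x) = 2tan(x)/(1-tan²x).
Reasoning: tan(2x) = sin(2x)/cos(2x) = 2sin(x)cos(x) / (cos²x - sin²x). Divide numerator and denominator by cos²x: 2tan(x) / (1 - tan²x).
So the two sides agree for every real x for which both sides are defined.

Conclusion: True.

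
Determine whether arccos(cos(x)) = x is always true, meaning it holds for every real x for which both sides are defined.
No, this is NOT an identity.

Claim: arccos(cos(x)) = x.
Test a specific point where both sides are defined: x = -π/3.
LHS = arccos(cos(x)) ≈ 1.0472
RHS = x ≈ -1.0472
Since 1.0472 ≠ -1.0472, the equation fails at this point, so it cannot hold for every real x for which both sides are defined.
arccos only returns values in [0, π], so arccos(cos(x)) = x holds only for x in that interval, not for all real x.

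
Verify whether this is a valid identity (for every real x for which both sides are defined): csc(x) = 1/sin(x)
Yes, this is an identity.

Claim: csc(x) = 1/sin(x).
Reasoning: csc(x) is by definition the reciprocal of sin(x), wherever sin(x) ≠ 0.
So the two sides agree for every real x for which both sides are defined.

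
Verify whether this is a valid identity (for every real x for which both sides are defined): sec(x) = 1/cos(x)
Yes, this is an identity.

Claim: sec(x) = 1/cos(x).
Reasoning: sec(x) is by definition the reciprocal of cos(x), wherever cos(x) ≠ 0.
So the two sides agree for every real x for which both sides are defined.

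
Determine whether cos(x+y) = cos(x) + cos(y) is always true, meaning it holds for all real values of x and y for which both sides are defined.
Claim: cos(x+y) = cos(x) + cos(y).
Test a specific point where both sides are defined: x = -π/6, y = π.
LHS = cos(x+y) ≈ -0.8660
RHS = cos(x) + cos(y) ≈ -0.1340
Since -0.8660 ≠ -0.1340, the equation fails at this point, so it cannot hold for all real values of x and y for which both sides are defined.
The correct expansion is cos(x+y) = cos(x)cos(y) - sin(x)sin(y); cosine is not additive.

Conclusion: No, this is NOT an identity.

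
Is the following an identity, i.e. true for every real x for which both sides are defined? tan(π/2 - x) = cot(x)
Yes, this is an identity.

Claim: tan(π/2 - x) = cot(x).
Reasoning: tan(π/2 - x) = sin(π/2 - x)/cos(π/2 - x) = cos(x)/sin(x) = cot(x), using the cofunction identities sin(π/2 - x) = cos(x) and cos(π/2 - x) = sin(x).
So the two sides agree for every real x for which both sides are defined.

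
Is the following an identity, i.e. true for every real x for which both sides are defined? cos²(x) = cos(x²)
Claim: cos²(x) = cos(x²).
Test a specific point where both sides are defined: x = 2π/3.
LHS = cos²(x) ≈ 0.2500
RHS = cos(x²) ≈ -0.3202
Since 0.2500 ≠ -0.3202, the equation fails at this point, so it cannot hold for every real x for which both sides are defined.
cos²(x) means (cos x)², squaring the output; cos(x²) squares the input. These are different functions.

Conclusion: No, this is NOT an identity.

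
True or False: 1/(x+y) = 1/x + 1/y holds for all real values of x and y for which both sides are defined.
False.

Claim: 1/(x+y) = 1/x + 1/y.
Test a specific point where both sides are defined: x = 1, y = 3.
LHS = 1/(x+y) ≈ 0.2500
RHS = 1/x + 1/y ≈ 1.3333
Since 0.2500 ≠ 1.3333, the equation fails at this point, so it cannot hold for all real values of x and y for which both sides are defined.
1/x + 1/y = (x+y)/(xy), which is not 1/(x+y).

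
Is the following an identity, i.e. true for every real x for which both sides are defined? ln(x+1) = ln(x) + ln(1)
No, this is NOT an identity.

Claim: ln(x+1) = ln(x) + ln(1).
Test a specific point where both sides are defined: x = 4.
LHS = ln(x+1) ≈ 1.6094
RHS = ln(x) + ln(1) ≈ 1.3863
Since 1.6094 ≠ 1.3863, the equation fails at this point, so it cannot hold for every real x for which both sides are defined.
ln(1) = 0, so the right side is just ln(x), which differs from ln(x+1).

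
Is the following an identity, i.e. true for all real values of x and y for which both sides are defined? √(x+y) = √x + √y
Claim: √(x+y) = √x + √y.
Test a specific point where both sides are defined: x = 3/2, y = 2.
LHS = √(x+y) ≈ 1.8708
RHS = √x + √y ≈ 2.6390
Since 1.8708 ≠ 2.6390, the equation fails at this point, so it cannot hold for all real values of x and y for which both sides are defined.
Squaring the right side gives x + 2√(xy) + y, not x + y.

Conclusion: No, this is NOT an identity.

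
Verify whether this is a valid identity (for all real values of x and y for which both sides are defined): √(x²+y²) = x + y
No, this is NOT an identity.

Claim: √(x²+y²) = x + y.
Test a specific point where both sides are defined: x = -1, y = 1/2.
LHS = √(x²+y²) ≈ 1.1180
RHS = x + y ≈ -0.5000
Since 1.1180 ≠ -0.5000, the equation fails at this point, so it cannot hold for all real values of x and y for which both sides are defined.
(x+y)² = x² + 2xy + y², not x² + y², so the square root does not split this way.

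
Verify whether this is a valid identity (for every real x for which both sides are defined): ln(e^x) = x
Yes, this is an identity.

Claim: ln(e^x) = x.
Reasoning: ln is the inverse of the exponential: ln(e^x) asks for the exponent p with e^p = e^x, and since e^p is one-to-one that exponent is p = x.
So the two sides agree for every real x for which both sides are defined.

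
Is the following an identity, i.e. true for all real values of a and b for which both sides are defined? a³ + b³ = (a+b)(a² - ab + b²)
Yes, this is an identity.

Claim: a³ + b³ = (a+b)(a² - ab + b²).
Reasoning: Expand the right side: (a+b)(a² - ab + b²) = a³ - a²b + ab² + a²b - ab² + b³ = a³ + b³ (the middle terms cancel in pairs).
So the two sides agree for all real values of a and b for which both sides are defined.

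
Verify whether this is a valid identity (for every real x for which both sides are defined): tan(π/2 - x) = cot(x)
Yes, this is an identity.

Claim: tan(π/2 - x) = cot(x).
Reasoning: tan(π/2 - x) = sin(π/2 - x)/cos(π/2 - x) = cos(x)/sin(x) = cot(x), using the cofunction identities sin(π/2 - x) = cos(x) and cos(π/2 - x) = sin(x).
So the two sides agree for every real x for which both sides are defined.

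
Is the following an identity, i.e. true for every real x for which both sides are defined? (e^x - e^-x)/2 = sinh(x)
Yes, this is an identity.

Claim: (e^x - e^-x)/2 = sinh(x).
Reasoning: This is exactly the definition of the hyperbolic sine: sinh(x) := (e^x - e^-x)/2.
So the two sides agree for every real x for which both sides are defined.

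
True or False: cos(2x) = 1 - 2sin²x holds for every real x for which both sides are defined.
True.

Claim: cos(2x) = 1 - 2sin²x.
Reasoning: cos(2x) = cos²x - sin²x. Replace cos²x by 1 - sin²x: (1 - sin²x) - sin²x = 1 - 2sin²x.
So the two sides agree for every real x for which both sides are defined.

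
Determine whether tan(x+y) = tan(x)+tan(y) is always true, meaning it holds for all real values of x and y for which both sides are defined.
Claim: tan(x+y) = tan(x)+tan(y).
Test a specific point where both sides are defined: x = -π/6, y = -π/4.
LHS = tan(x+y) ≈ -3.7321
RHS = tan(x)+tan(y) ≈ -1.5774
Since -3.7321 ≠ -1.5774, the equation fails at this point, so it cannot hold for all real values of x and y for which both sides are defined.
The correct formula is tan(x+y) = (tan(x) + tan(y))/(1 - tan(x)tan(y)).

Conclusion: No, this is NOT an identity.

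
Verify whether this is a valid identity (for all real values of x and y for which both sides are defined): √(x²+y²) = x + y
No, this is NOT an identity.

Claim: √(x²+y²) = x + y.
Test a specific point where both sides are defined: x = 1, y = 3/2.
LHS = √(x²+y²) ≈ 1.8028
RHS = x + y ≈ 2.5000
Since 1.8028 ≠ 2.5000, the equation fails at this point, so it cannot hold for all real values of x and y for which both sides are defined.
(x+y)² = x² + 2xy + y², not x² + y², so the square root does not split this way.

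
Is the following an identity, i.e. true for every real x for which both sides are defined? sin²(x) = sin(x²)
No, this is NOT an identity.

Claim: sin²(x) = sin(x²).
Test a specific point where both sides are defined: x = 3π/4.
LHS = sin²(x) ≈ 0.5000
RHS = sin(x²) ≈ -0.6680
Since 0.5000 ≠ -0.6680, the equation fails at this point, so it cannot hold for every real x for which both sides are defined.
sin²(x) means (sin x)², squaring the output; sin(x²) squares the input. These are different functions.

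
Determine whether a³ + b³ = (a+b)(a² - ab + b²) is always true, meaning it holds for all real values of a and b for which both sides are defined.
Yes, this is an identity.

Claim: a³ + b³ = (a+b)(a² - ab + b²).
Reasoning: Expand the right side: (a+b)(a² - ab + b²) = a³ - a²b + ab² + a²b - ab² + b³ = a³ + b³ (the middle terms cancel in pairs).
So the two sides agree for all real values of a and b for which both sides are defined.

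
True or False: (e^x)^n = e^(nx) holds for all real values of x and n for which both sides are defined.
True.

Claim: (e^x)^n = e^(nx).
Reasoning: e^x is a positive real number, and for a positive base B and real exponent n, B^n = e^(n·ln B). With B = e^x, ln B = x, so (e^x)^n = e^(n·x).
So the two sides agree for all real values of x and n for which both sides are defined.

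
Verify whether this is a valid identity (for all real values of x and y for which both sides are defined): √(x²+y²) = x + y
Claim: √(x²+y²) = x + y.
Test a specific point where both sides are defined: x = -2, y = 2.
LHS = √(x²+y²) ≈ 2.8284
RHS = x + y ≈ 0.0000
Since 2.8284 ≠ 0.0000, the equation fails at this point, so it cannot hold for all real values of x and y for which both sides are defined.
(x+y)² = x² + 2xy + y², not x² + y², so the square root does not split this way.

Conclusion: No, this is NOT an identity.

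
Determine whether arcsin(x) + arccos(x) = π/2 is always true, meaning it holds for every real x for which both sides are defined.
Yes, this is an identity.

Claim: arcsin(x) + arccos(x) = π/2.
Reasoning: Both sides are defined for -1 ≤ x ≤ 1. Let θ = arcsin(x), so sin θ = x and θ ∈ [-π/2, π/2]. Then cos(π/2 - θ) = sin θ = x and π/2 - θ ∈ [0, π], which is exactly the range of arccos, so arccos(x) = π/2 - θ. Adding: arcsin(x) + arccos(x) = θ + (π/2 - θ) = π/2.
So the two sides agree for every real x for which both sides are defined.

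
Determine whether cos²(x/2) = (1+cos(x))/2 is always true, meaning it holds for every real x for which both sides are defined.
Yes, this is an identity.

Claim: cos²(x/2) = (1+cos(x))/2.
Reasoning: Use cos(2θ) = 2cos²θ - 1 with θ = x/2: cos(x) = 2cos²(x/2) - 1. Solving for cos²(x/2) gives (1 + cos(x))/2.
So the two sides agree for every real x for which both sides are defined.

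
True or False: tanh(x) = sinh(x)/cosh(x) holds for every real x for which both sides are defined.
Claim: tanh(x) = sinh(x)/cosh(x).
Reasoning: tanh(x) is defined as sinh(x)/cosh(x) = (e^x - e^-x)/(e^x + e^-x); cosh(x) ≥ 1 is never zero, so this holds for every real x.
So the two sides agree for every real x for which both sides are defined.

Conclusion: True.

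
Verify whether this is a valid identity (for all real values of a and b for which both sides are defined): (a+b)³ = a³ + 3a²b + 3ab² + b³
Claim: (a+b)³ = a³ + 3a²b + 3ab² + b³.
Reasoning: (a+b)³ = (a+b)(a+b)² = (a+b)(a² + 2ab + b²) = a³ + 2a²b + ab² + a²b + 2ab² + b³ = a³ + 3a²b + 3ab² + b³.
So the two sides agree for all real values of a and b for which both sides are defined.

Conclusion: Yes, this is an identity.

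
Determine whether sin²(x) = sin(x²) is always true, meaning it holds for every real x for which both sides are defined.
No, this is NOT an identity.

Claim: sin²(x) = sin(x²).
Test a specific point where both sides are defined: x = π/2.
LHS = sin²(x) ≈ 1.0000
RHS = sin(x²) ≈ 0.6243
Since 1.0000 ≠ 0.6243, the equation fails at this point, so it cannot hold for every real x for which both sides are defined.
sin²(x) means (sin x)², squaring the output; sin(x²) squares the input. These are different functions.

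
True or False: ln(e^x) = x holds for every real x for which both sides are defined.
Claim: ln(e^x) = x.
Reasoning: ln is the inverse of the exponential: ln(e^x) asks for the exponent p with e^p = e^x, and since e^p is one-to-one that exponent is p = x.
So the two sides agree for every real x for which both sides are defined.

Conclusion: True.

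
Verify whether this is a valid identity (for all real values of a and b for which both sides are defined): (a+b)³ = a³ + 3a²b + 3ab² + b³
Claim: (a+b)³ = a³ + 3a²b + 3ab² + b³.
Reasoning: (a+b)³ = (a+b)(a+b)² = (a+b)(a² + 2ab + b²) = a³ + 2a²b + ab² + a²b + 2ab² + b³ = a³ + 3a²b + 3ab² + b³.
So the two sides agree for all real values of a and b for which both sides are defined.

Conclusion: Yes, this is an identity.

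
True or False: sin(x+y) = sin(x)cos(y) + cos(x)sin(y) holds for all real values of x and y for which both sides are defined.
Claim: sin(x+y) = sin(x)cos(y) + cos(x)sin(y).
Reasoning: By Euler's formula e^(i(x+y)) = e^(ix)·e^(iy) = (cos x + i·sin x)(cos y + i·sin y). The imaginary part of the left side is sin(x+y); the imaginary part of the product is sin(x)cos(y) + cos(x)sin(y).
So the two sides agree for all real values of x and y for which both sides are defined.

Conclusion: True.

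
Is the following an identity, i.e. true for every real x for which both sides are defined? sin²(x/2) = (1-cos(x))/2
Yes, this is an identity.

Claim: sin²(x/2) = (1-cos(x))/2.
Reasoning: Use cos(2θ) = 1 - 2sin²θ with θ = x/2: cos(x) = 1 - 2sin²(x/2). Solving for sin²(x/2) gives (1 - cos(x))/2.
So the two sides agree for every real x for which both sides are defined.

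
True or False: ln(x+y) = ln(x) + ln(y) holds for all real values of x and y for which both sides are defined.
Claim: ln(x+y) = ln(x) + ln(y).
Test a specific point where both sides are defined: x = 1/2, y = 2.
LHS = ln(x+y) ≈ 0.9163
RHS = ln(x) + ln(y) ≈ 0.0000
Since 0.9163 ≠ 0.0000, the equation fails at this point, so it cannot hold for all real values of x and y for which both sides are defined.
ln(x) + ln(y) = ln(xy), not ln(x+y).

Conclusion: False.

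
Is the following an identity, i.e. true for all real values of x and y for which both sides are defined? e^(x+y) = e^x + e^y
Claim: e^(x+y) = e^x + e^y.
Test a specific point where both sides are defined: x = 3/2, y = 1/2.
LHS = e^(x+y) ≈ 7.3891
RHS = e^x + e^y ≈ 6.1304
Since 7.3891 ≠ 6.1304, the equation fails at this point, so it cannot hold for all real values of x and y for which both sides are defined.
The correct rule is e^(x+y) = e^x · e^y (a product, not a sum).

Conclusion: No, this is NOT an identity.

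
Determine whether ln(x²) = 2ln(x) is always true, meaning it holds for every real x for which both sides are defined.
Yes, this is an identity.

Claim: ln(x²) = 2ln(x).
Reasoning: The right side requires x > 0. For x > 0, x² = (e^(ln x))² = e^(2ln x), so ln(x²) = 2ln(x). (For x < 0 the right side is undefined, so those values are outside the claim.)
So the two sides agree for every real x for which both sides are defined.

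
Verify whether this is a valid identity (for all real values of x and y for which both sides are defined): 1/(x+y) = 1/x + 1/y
No, this is NOT an identity.

Claim: 1/(x+y) = 1/x + 1/y.
Test a specific point where both sides are defined: x = 3/2, y = -2.
LHS = 1/(x+y) ≈ -2.0000
RHS = 1/x + 1/y ≈ 0.1667
Since -2.0000 ≠ 0.1667, the equation fails at this point, so it cannot hold for all real values of x and y for which both sides are defined.
1/x + 1/y = (x+y)/(xy), which is not 1/(x+y).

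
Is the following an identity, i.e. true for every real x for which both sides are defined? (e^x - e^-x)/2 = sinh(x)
Yes, this is an identity.

Claim: (e^x - e^-x)/2 = sinh(x).
Reasoning: This is exactly the definition of the hyperbolic sine: sinh(x) := (e^x - e^-x)/2.
So the two sides agree for every real x for which both sides are defined.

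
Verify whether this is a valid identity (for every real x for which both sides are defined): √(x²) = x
No, this is NOT an identity.

Claim: √(x²) = x.
Test a specific point where both sides are defined: x = -1.
LHS = √(x²) ≈ 1.0000
RHS = x ≈ -1.0000
Since 1.0000 ≠ -1.0000, the equation fails at this point, so it cannot hold for every real x for which both sides are defined.
√(x²) = |x|, which differs from x whenever x < 0 (both sides are defined for every real x).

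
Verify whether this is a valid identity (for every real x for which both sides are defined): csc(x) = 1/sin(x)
Yes, this is an identity.

Claim: csc(x) = 1/sin(x).
Reasoning: csc(x) is by definition the reciprocal of sin(x), wherever sin(x) ≠ 0.
So the two sides agree for every real x for which both sides are defined.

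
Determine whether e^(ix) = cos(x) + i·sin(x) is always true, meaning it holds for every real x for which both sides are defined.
Claim: e^(ix) = cos(x) + i·sin(x).
Reasoning: Euler's formula. Expand e^(ix) = Σ (ix)^k / k!. Since i² = -1, the even-k terms are Σ (-1)^m x^(2m)/(2m)! = cos(x) and the odd-k terms are i · Σ (-1)^m x^(2m+1)/(2m+1)! = i·sin(x).
So the two sides agree for every real x for which both sides are defined.

Conclusion: Yes, this is an identity.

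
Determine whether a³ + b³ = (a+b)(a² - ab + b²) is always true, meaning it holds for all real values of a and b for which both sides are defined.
Claim: a³ + b³ = (a+b)(a² - ab + b²).
Reasoning: Expand the right side: (a+b)(a² - ab + b²) = a³ - a²b + ab² + a²b - ab² + b³ = a³ + b³ (the middle terms cancel in pairs).
So the two sides agree for all real values of a and b for which both sides are defined.

Conclusion: Yes, this is an identity.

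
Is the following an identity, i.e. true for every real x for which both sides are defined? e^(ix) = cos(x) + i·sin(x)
Claim: e^(ix) = cos(x) + i·sin(x).
Reasoning: Euler's formula. Expand e^(ix) = Σ (ix)^k / k!. Since i² = -1, the even-k terms are Σ (-1)^m x^(2m)/(2m)! = cos(x) and the odd-k terms are i · Σ (-1)^m x^(2m+1)/(2m+1)! = i·sin(x).
So the two sides agree for every real x for which both sides are defined.

Conclusion: Yes, this is an identity.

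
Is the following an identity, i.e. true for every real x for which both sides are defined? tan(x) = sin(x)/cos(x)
Claim: tan(x) = sin(x)/cos(x).
Reasoning: For an angle x whose terminal point on the unit circle is (cos x, sin x), tan(x) is defined as the ratio (second coordinate)/(first coordinate) = sin(x)/cos(x), wherever cos(x) ≠ 0.
So the two sides agree for every real x for which both sides are defined.

Conclusion: Yes, this is an identity.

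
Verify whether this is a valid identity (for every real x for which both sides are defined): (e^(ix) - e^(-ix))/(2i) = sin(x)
Claim: (e^(ix) - e^(-ix))/(2i) = sin(x).
Reasoning: By Euler's formula e^(ix) = cos(x) + i·sin(x) and e^(-ix) = cos(x) - i·sin(x). Subtracting cancels the cosine terms: e^(ix) - e^(-ix) = 2i·sin(x); divide by 2i.
So the two sides agree for every real x for which both sides are defined.

Conclusion: Yes, this is an identity.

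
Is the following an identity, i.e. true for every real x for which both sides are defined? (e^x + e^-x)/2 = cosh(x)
Yes, this is an identity.

Claim: (e^x + e^-x)/2 = cosh(x).
Reasoning: This is exactly the definition of the hyperbolic cosine: cosh(x) := (e^x + e^-x)/2.
So the two sides agree for every real x for which both sides are defined.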